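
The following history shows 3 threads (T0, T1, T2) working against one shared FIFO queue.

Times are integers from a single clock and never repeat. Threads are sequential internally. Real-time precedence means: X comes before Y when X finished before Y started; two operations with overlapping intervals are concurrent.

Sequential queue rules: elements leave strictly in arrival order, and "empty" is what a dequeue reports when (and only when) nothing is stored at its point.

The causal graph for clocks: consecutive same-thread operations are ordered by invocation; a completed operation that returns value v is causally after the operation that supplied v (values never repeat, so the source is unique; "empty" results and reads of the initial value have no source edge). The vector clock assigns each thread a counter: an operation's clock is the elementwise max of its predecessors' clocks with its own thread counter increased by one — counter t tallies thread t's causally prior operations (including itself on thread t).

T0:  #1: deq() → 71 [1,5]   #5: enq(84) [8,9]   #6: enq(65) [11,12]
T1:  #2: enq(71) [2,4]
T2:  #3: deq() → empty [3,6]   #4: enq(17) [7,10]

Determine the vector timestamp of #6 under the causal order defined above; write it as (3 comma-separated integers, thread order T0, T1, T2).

(3, 1, 0)

root op #3, invoked 3: fresh clock plus T2's own tick → (0, 0, 1)
root op #2, invoked 2: fresh clock plus T1's own tick → (0, 1, 0)
#4, invoked 7, takes VC(#3)=(0, 0, 1) under max, adds 1 for T2 → (0, 0, 2)
#1, invoked 1, takes VC(#2)=(0, 1, 0) under max, adds 1 for T0 → (1, 1, 0)
#5, invoked 8, takes VC(#1)=(1, 1, 0) under max, adds 1 for T0 → (2, 1, 0)
#6, invoked 11, takes VC(#5)=(2, 1, 0) under max, adds 1 for T0 → (3, 1, 0)
target: VC(#6) = (3, 1, 0)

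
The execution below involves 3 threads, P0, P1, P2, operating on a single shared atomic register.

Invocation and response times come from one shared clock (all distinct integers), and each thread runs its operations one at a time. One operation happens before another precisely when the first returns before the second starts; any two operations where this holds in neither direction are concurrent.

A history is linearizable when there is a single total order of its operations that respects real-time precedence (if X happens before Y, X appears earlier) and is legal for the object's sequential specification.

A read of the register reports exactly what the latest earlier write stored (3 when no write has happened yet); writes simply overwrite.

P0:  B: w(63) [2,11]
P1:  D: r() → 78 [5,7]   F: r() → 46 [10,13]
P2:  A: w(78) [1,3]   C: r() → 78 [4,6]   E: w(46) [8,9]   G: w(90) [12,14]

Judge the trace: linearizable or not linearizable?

one valid linearization: A, C, D, B, E, F, G
1. A w(78), leaving value 78
2. C r() → 78, leaving value 78
3. D r() → 78, leaving value 78
4. B w(63), leaving value 63
5. E w(46), leaving value 46
6. F r() → 46, leaving value 46
7. G w(90), leaving value 90

linearizable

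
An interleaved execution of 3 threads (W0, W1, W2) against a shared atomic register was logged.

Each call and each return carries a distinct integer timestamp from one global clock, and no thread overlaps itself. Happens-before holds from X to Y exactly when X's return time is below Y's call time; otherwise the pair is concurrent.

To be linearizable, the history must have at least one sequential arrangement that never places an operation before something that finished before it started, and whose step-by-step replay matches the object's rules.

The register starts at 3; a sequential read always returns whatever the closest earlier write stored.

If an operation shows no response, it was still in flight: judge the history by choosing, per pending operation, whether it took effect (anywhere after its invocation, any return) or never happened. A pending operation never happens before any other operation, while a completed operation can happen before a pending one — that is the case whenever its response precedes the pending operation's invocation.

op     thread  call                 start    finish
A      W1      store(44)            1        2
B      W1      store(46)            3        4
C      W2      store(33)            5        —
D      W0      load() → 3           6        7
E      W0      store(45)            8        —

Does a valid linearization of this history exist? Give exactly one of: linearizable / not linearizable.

cut after 6 events: linearizable; cut after 7 events (D responds, time 7): not linearizable
a single order respects real time; the 3 completed atomic register operations fail replay along it
including or dropping the 1 pending operation (C) in any combination fails
for example A, B, D (pending dropped) fails at step 3: D load() → 3 is not legal there

not linearizable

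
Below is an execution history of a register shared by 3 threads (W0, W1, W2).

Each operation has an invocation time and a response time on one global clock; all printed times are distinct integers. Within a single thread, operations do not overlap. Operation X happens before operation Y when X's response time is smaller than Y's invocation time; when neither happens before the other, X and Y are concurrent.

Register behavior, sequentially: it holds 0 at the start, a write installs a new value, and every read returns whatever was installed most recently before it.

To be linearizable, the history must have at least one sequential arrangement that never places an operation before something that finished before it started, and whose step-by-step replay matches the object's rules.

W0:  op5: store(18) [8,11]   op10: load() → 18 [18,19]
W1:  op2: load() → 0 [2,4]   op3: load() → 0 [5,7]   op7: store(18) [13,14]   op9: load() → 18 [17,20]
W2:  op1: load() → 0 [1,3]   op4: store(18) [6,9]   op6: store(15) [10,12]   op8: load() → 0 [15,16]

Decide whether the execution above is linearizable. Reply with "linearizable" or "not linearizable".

not linearizable

cut after 15 events: linearizable; cut after 16 events (op8 responds, time 16): not linearizable
every one of the 10 real-time-consistent orders over 8 completed register ops fails the sequential spec
for example op1, op2, op3, op4, op5, op6, op7, op8 fails at step 8: op8 load() → 0 is not legal there
for example op1, op2, op3, op4, op6, op5, op7, op8 fails at step 8: op8 load() → 0 is not legal there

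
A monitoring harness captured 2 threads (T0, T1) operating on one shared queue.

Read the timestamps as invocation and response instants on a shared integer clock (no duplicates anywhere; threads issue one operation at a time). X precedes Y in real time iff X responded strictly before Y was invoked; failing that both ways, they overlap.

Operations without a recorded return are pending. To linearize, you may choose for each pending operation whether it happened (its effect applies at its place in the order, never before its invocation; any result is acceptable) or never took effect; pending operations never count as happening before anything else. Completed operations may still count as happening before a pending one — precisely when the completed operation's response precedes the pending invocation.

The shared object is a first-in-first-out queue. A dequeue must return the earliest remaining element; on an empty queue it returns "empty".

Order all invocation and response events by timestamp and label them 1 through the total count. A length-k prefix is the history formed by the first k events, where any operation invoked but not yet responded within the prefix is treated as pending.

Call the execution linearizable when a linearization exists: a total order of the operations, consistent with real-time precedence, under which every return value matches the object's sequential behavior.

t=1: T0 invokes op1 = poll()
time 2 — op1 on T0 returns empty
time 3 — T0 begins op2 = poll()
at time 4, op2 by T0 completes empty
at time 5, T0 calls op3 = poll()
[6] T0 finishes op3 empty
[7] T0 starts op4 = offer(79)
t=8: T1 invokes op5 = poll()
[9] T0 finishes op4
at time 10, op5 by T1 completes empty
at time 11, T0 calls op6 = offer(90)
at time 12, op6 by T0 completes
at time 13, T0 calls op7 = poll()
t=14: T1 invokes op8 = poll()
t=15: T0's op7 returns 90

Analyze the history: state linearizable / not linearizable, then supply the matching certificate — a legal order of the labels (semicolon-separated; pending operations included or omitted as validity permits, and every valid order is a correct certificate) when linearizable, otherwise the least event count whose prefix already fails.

linearizable — witness: op1; op2; op3; op5; op4; op6; op8; op7

1. op1 poll() → empty, leaving queue <>
2. op2 poll() → empty, leaving queue <>
3. op3 poll() → empty, leaving queue <>
4. op5 poll() → empty, leaving queue <>
5. op4 offer(79), leaving queue <79>
6. op6 offer(90), leaving queue <79,90>
7. op8 poll() (pending, included), leaving queue <90>
8. op7 poll() → 90, leaving queue <>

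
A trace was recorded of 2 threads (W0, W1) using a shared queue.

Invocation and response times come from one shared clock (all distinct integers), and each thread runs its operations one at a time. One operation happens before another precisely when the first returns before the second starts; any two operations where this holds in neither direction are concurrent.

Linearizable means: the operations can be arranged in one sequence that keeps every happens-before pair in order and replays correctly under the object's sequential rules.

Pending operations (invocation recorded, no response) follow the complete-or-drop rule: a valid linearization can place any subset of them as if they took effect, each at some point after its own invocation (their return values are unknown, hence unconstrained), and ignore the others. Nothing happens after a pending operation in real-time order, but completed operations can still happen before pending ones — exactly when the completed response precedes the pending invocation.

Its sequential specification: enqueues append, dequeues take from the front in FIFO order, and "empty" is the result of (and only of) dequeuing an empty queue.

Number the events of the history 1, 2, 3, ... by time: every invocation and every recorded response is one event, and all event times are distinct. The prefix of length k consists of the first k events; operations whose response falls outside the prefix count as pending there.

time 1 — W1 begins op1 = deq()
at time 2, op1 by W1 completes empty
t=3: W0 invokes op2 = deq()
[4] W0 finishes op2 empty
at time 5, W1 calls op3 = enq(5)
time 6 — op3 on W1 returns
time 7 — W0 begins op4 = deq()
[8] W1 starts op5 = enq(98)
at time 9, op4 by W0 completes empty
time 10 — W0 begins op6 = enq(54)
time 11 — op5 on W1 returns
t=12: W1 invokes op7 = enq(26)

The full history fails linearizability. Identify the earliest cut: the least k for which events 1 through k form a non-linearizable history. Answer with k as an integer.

9

events 1..8 are still linearizable — one witness is op1, op2, op3:
1. op1 deq() → empty, leaving queue <>
2. op2 deq() → empty, leaving queue <>
3. op3 enq(5), leaving queue <5>
with event 9 included (op4 responding at time 9), all real-time-consistent orders fail
include/drop combinations of the 1 pending operation (op5) were all tried; none helps
sample order op1, op2, op3, op4 (pending dropped) stalls at step 4 — op4 deq() → empty has no legal effect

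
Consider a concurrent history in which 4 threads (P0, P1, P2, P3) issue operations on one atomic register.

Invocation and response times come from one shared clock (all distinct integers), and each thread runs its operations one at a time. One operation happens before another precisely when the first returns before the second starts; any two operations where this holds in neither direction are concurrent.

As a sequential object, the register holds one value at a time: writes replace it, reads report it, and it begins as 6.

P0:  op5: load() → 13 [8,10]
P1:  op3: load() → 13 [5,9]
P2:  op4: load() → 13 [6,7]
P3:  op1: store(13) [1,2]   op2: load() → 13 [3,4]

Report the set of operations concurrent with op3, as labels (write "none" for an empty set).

overlap test against op3 [5,9]: concurrent iff the interval meets 5..9
op1 [1,2]: before
op2 [3,4]: before
op4 [6,7]: concurrent
op5 [8,10]: concurrent

op4, op5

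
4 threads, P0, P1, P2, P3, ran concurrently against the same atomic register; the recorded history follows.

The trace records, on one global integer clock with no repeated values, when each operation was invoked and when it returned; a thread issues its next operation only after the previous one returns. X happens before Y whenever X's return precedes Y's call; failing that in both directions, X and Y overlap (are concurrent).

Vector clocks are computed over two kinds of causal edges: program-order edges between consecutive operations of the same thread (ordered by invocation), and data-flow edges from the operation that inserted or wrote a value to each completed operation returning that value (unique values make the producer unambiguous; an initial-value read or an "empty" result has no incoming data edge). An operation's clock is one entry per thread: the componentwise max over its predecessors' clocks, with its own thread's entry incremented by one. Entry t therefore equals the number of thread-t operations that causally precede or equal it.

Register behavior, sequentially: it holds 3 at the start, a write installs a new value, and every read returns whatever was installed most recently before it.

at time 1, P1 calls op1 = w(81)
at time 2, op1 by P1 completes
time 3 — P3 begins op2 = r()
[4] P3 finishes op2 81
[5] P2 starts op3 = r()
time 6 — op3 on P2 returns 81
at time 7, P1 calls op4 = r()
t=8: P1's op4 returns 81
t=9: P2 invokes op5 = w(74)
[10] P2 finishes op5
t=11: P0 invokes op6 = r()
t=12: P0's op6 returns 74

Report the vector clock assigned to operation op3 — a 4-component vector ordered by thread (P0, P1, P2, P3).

op1, invoked 1, has no incoming edges; only P1's bump applies → (0, 1, 0, 0)
op2, invoked 3, takes VC(op1)=(0, 1, 0, 0) under max, adds 1 for P3 → (0, 1, 0, 1)
op3, invoked 5, takes VC(op1)=(0, 1, 0, 0) under max, adds 1 for P2 → (0, 1, 1, 0)
op4, invoked 7, takes VC(op1)=(0, 1, 0, 0) under max, adds 1 for P1 → (0, 2, 0, 0)
op5, invoked 9, takes VC(op3)=(0, 1, 1, 0) under max, adds 1 for P2 → (0, 1, 2, 0)
op6, invoked 11, takes VC(op5)=(0, 1, 2, 0) under max, adds 1 for P0 → (1, 1, 2, 0)
target: VC(op3) = (0, 1, 1, 0)

(0, 1, 1, 0)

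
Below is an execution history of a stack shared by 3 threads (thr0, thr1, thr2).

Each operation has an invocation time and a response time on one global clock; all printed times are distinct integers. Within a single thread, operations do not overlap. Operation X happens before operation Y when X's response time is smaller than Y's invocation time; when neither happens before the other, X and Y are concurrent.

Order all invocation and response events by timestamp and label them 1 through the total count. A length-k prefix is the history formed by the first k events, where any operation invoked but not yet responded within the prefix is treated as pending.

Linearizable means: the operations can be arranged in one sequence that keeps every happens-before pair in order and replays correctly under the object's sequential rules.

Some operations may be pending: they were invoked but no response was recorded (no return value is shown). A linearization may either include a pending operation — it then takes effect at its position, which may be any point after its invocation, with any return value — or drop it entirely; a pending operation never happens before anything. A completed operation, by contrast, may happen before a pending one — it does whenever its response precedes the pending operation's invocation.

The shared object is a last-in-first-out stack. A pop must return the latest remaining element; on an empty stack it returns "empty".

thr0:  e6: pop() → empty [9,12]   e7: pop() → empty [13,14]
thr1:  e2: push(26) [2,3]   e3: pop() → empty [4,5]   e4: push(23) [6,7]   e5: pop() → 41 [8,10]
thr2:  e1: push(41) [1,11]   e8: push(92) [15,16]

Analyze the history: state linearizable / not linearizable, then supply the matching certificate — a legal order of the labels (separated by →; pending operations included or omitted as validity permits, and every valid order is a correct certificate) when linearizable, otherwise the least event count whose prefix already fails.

not linearizable — minimal violating prefix: 5 events

already the first 5 events (up to e3's response at time 5) admit no linearization; the first 4 still do
exactly one order of the 2 completed ops respects real time; the stack replay fails
completion choices over the 1 pending operation (e1) were checked; none helps
for example e2, e3 (pending dropped) fails at step 2: e3 pop() → empty is not legal there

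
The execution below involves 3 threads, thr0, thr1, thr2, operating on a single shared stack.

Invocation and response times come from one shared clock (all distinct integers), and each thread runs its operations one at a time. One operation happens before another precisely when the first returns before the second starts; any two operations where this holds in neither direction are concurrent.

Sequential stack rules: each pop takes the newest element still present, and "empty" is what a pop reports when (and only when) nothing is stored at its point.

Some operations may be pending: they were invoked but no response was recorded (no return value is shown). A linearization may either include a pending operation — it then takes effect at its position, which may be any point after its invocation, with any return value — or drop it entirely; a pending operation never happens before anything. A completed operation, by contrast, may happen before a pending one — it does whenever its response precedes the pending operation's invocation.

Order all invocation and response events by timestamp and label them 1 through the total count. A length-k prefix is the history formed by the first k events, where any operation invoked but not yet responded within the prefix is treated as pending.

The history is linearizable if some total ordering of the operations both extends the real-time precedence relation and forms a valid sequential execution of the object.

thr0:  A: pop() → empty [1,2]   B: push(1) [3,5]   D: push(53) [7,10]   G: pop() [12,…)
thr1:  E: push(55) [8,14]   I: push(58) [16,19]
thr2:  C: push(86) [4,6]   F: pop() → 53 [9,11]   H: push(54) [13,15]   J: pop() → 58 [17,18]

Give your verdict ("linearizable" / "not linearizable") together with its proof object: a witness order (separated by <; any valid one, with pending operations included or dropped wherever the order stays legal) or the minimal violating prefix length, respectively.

linearizable — witness: A < B < C < D < F < E < G < H < I < J

step 1: A pop() → empty — stack <>
step 2: B push(1) — stack <1>
step 3: C push(86) — stack <1,86>
step 4: D push(53) — stack <1,86,53>
step 5: F pop() → 53 — stack <1,86>
step 6: E push(55) — stack <1,86,55>
step 7: G pop() (pending, included) — stack <1,86>
step 8: H push(54) — stack <1,86,54>
step 9: I push(58) — stack <1,86,54,58>
step 10: J pop() → 58 — stack <1,86,54>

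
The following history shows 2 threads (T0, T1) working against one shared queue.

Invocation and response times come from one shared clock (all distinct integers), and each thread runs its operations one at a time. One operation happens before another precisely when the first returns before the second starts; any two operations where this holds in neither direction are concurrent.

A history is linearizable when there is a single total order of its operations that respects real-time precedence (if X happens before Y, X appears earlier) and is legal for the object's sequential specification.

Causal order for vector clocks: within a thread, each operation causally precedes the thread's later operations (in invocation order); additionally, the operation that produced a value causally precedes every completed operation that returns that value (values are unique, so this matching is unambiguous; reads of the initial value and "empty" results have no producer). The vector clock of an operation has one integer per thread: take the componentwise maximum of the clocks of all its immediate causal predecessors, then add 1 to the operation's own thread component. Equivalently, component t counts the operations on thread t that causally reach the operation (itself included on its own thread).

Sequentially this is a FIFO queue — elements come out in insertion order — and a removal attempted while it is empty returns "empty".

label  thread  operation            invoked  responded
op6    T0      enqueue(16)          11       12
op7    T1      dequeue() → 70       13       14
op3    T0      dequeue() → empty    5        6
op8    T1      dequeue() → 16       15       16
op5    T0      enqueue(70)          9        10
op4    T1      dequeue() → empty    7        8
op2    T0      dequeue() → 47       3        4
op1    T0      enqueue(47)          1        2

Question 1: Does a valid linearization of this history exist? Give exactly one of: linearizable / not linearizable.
linearizable

one valid linearization: op1, op2, op3, op4, op5, op6, op7, op8
1. op1 enqueue(47), leaving queue <47>
2. op2 dequeue() → 47, leaving queue <>
3. op3 dequeue() → empty, leaving queue <>
4. op4 dequeue() → empty, leaving queue <>
5. op5 enqueue(70), leaving queue <70>
6. op6 enqueue(16), leaving queue <70,16>
7. op7 dequeue() → 70, leaving queue <16>
8. op8 dequeue() → 16, leaving queue <>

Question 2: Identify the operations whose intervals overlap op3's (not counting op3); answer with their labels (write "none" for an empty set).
none

concurrent with op3 ([5,6]): every op whose interval crosses 5..6
op1 [1,2]: before
op2 [3,4]: before
op4 [7,8]: after
op5 [9,10]: after
op6 [11,12]: after
op7 [13,14]: after
op8 [15,16]: after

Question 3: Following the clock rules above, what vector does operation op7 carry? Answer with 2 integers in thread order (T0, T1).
(4, 2)

root op op4, invoked 7: fresh clock plus T1's own tick → (0, 1)
root op op1, invoked 1: fresh clock plus T0's own tick → (1, 0)
op2 (invocation 3): componentwise max over VC(op1)=(1, 0), +1 at T0, giving (2, 0)
op3 (invocation 5): componentwise max over VC(op2)=(2, 0), +1 at T0, giving (3, 0)
op5 (invocation 9): componentwise max over VC(op3)=(3, 0), +1 at T0, giving (4, 0)
op6 (invocation 11): componentwise max over VC(op5)=(4, 0), +1 at T0, giving (5, 0)
op7 (invocation 13): componentwise max over VC(op4)=(0, 1), VC(op5)=(4, 0), +1 at T1, giving (4, 2)
op8 (invocation 15): componentwise max over VC(op6)=(5, 0), VC(op7)=(4, 2), +1 at T1, giving (5, 3)
target: VC(op7) = (4, 2)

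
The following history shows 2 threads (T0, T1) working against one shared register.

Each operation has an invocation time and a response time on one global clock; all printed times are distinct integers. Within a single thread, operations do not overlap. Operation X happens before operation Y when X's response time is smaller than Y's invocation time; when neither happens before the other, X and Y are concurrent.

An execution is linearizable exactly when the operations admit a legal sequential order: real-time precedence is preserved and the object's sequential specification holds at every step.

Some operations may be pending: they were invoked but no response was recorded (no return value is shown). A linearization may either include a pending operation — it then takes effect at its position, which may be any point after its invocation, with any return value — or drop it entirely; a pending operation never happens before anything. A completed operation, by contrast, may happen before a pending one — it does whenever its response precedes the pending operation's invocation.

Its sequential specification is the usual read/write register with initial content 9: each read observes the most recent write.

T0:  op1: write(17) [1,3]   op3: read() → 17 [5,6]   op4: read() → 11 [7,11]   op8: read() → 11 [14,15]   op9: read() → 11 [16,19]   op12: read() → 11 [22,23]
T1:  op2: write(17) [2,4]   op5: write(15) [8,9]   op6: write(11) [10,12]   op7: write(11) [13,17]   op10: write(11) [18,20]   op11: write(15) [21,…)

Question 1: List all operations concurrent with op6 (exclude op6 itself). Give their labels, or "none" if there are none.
Answer: op4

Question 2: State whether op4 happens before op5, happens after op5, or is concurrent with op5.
Answer: concurrent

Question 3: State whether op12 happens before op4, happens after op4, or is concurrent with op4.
Answer: after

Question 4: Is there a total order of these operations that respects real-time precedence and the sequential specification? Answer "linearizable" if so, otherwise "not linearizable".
linearizable

a witness: op1, op2, op3, op5, op6, op4, op7, op8, op9, op10, op12
1. op1 write(17), leaving value 17
2. op2 write(17), leaving value 17
3. op3 read() → 17, leaving value 17
4. op5 write(15), leaving value 15
5. op6 write(11), leaving value 11
6. op4 read() → 11, leaving value 11
7. op7 write(11), leaving value 11
8. op8 read() → 11, leaving value 11
9. op9 read() → 11, leaving value 11
10. op10 write(11), leaving value 11
11. op12 read() → 11, leaving value 11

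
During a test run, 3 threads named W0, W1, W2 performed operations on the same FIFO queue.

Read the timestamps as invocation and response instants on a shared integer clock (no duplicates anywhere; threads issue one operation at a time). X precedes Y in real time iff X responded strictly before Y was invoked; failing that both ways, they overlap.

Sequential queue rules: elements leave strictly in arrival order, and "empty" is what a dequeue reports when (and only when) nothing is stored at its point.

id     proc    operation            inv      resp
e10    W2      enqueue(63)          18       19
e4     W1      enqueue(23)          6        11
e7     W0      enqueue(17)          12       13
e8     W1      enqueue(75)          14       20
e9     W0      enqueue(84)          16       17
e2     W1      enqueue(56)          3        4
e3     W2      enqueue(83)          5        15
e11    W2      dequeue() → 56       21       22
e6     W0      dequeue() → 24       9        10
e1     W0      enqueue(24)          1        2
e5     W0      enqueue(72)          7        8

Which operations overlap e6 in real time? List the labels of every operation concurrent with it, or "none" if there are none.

e6 spans [9,10]: anything still running between times 9 and 10 counts as concurrent
e1 [1,2]: before
e2 [3,4]: before
e3 [5,15]: concurrent
e4 [6,11]: concurrent
e5 [7,8]: before
e7 [12,13]: after
e8 [14,20]: after
e9 [16,17]: after
e10 [18,19]: after
e11 [21,22]: after

e3, e4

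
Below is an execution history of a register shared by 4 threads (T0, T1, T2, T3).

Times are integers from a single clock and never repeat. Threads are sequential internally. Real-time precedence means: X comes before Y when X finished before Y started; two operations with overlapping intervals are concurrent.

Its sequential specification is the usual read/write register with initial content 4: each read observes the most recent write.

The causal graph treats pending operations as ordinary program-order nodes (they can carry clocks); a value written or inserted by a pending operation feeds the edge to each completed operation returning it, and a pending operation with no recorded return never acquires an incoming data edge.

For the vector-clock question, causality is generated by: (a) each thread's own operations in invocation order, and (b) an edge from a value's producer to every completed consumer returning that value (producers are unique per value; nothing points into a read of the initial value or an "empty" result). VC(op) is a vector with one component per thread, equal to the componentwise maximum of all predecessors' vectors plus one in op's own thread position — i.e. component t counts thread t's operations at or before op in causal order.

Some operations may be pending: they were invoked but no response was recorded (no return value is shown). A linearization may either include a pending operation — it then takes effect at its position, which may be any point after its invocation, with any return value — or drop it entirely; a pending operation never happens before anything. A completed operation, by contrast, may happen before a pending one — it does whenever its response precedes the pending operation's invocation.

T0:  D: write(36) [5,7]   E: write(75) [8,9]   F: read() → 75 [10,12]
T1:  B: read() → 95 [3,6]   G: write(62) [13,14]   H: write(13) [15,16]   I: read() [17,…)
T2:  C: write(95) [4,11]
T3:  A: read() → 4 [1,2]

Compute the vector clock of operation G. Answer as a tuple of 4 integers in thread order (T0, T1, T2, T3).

root op A, invoked 1: fresh clock plus T3's own tick → (0, 0, 0, 1)
root op C, invoked 4: fresh clock plus T2's own tick → (0, 0, 1, 0)
root op D, invoked 5: fresh clock plus T0's own tick → (1, 0, 0, 0)
merge at B (invoked 3): VC(C)=(0, 0, 1, 0), own-thread bump on T1 → (0, 1, 1, 0)
merge at E (invoked 8): VC(D)=(1, 0, 0, 0), own-thread bump on T0 → (2, 0, 0, 0)
merge at G (invoked 13): VC(B)=(0, 1, 1, 0), own-thread bump on T1 → (0, 2, 1, 0)
merge at F (invoked 10): VC(E)=(2, 0, 0, 0), own-thread bump on T0 → (3, 0, 0, 0)
merge at H (invoked 15): VC(G)=(0, 2, 1, 0), own-thread bump on T1 → (0, 3, 1, 0)
merge at I (invoked 17): VC(H)=(0, 3, 1, 0), own-thread bump on T1 → (0, 4, 1, 0)
target: VC(G) = (0, 2, 1, 0)

(0, 2, 1, 0)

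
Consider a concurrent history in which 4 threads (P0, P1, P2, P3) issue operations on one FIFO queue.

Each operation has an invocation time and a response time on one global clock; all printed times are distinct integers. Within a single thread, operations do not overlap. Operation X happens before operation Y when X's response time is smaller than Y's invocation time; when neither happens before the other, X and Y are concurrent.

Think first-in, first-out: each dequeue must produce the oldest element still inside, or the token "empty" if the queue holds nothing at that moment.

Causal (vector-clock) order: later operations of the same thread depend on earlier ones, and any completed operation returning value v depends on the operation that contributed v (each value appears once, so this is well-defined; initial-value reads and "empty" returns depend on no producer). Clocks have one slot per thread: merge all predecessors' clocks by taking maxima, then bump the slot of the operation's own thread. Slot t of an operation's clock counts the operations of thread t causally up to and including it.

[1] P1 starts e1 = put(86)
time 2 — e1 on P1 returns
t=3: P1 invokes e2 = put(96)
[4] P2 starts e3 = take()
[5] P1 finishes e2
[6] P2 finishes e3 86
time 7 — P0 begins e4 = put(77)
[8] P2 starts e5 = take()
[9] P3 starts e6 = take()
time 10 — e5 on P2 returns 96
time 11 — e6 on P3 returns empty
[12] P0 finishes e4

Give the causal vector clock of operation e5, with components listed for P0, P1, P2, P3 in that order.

VC(e6, invoked at 9): no causal predecessors; +1 on P3 → (0, 0, 0, 1)
VC(e1, invoked at 1): no causal predecessors; +1 on P1 → (0, 1, 0, 0)
VC(e4, invoked at 7): no causal predecessors; +1 on P0 → (1, 0, 0, 0)
invoked at 4, e3 merges VC(e1)=(0, 1, 0, 0) and bumps P2's slot → (0, 1, 1, 0)
invoked at 3, e2 merges VC(e1)=(0, 1, 0, 0) and bumps P1's slot → (0, 2, 0, 0)
invoked at 8, e5 merges VC(e2)=(0, 2, 0, 0), VC(e3)=(0, 1, 1, 0) and bumps P2's slot → (0, 2, 2, 0)
target: VC(e5) = (0, 2, 2, 0)

(0, 2, 2, 0)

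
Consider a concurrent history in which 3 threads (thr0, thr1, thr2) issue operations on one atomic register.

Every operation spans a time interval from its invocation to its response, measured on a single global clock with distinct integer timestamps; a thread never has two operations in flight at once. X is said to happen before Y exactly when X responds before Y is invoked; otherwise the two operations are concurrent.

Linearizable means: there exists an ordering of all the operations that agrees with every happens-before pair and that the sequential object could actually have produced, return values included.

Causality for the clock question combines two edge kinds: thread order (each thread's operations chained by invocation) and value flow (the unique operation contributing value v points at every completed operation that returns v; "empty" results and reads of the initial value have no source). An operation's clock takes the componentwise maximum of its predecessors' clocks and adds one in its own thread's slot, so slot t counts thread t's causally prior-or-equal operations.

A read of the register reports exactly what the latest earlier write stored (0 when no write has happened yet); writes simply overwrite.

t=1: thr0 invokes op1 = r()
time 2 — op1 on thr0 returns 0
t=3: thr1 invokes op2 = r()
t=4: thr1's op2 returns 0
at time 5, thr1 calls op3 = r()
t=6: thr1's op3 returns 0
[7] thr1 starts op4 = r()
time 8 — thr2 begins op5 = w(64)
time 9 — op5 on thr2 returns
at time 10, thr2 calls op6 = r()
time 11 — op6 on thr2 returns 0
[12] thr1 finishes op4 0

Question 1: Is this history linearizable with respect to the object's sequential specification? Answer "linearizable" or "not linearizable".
not linearizable

cut after 10 events: linearizable; cut after 11 events (op6 responds, time 11): not linearizable
exhaustive check: the 5 completed atomic register ops admit one real-time order; illegal
include/drop combinations of the 1 pending operation (op4) were all tried; none helps
e.g. op1, op2, op3, op5, op6 (pending dropped): illegal at step 5, since op6 r() → 0 cannot apply there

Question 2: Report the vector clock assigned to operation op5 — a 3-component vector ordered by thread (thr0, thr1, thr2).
Answer: (0, 0, 1)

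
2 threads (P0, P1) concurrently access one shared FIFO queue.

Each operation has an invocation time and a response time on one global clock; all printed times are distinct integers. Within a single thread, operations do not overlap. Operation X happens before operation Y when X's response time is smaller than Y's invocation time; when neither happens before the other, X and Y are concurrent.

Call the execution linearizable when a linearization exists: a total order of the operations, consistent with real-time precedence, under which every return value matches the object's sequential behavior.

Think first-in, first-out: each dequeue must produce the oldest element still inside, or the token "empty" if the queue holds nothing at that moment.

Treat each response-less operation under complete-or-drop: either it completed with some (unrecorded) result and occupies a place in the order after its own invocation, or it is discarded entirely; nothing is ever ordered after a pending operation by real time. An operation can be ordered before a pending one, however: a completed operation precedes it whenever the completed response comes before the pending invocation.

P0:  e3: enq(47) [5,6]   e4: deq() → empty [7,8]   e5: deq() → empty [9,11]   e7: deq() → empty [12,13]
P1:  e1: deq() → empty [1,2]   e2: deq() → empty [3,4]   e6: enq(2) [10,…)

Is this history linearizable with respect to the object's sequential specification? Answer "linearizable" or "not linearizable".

the violation lands at event 8, e4's response at time 8: events 1..7 linearize, events 1..8 do not
exactly one order of the 4 completed ops respects real time; the FIFO queue replay fails
one such order, e1, e2, e3, e4, breaks at step 4 where e4 deq() → empty is illegal

not linearizable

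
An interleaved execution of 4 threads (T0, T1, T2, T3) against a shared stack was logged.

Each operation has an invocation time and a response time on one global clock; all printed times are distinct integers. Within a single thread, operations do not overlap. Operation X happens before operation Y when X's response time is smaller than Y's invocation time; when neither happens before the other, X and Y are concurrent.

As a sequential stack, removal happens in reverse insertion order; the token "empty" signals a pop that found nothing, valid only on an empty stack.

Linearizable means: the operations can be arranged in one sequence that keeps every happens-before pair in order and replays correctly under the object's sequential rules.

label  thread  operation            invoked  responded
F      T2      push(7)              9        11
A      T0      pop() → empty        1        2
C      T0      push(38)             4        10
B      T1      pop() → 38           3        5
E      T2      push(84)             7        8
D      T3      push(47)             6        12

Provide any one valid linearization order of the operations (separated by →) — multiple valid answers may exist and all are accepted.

A → C → B → D → E → F

1. A pop() → empty, leaving stack <>
2. C push(38), leaving stack <38>
3. B pop() → 38, leaving stack <>
4. D push(47), leaving stack <47>
5. E push(84), leaving stack <47,84>
6. F push(7), leaving stack <47,84,7>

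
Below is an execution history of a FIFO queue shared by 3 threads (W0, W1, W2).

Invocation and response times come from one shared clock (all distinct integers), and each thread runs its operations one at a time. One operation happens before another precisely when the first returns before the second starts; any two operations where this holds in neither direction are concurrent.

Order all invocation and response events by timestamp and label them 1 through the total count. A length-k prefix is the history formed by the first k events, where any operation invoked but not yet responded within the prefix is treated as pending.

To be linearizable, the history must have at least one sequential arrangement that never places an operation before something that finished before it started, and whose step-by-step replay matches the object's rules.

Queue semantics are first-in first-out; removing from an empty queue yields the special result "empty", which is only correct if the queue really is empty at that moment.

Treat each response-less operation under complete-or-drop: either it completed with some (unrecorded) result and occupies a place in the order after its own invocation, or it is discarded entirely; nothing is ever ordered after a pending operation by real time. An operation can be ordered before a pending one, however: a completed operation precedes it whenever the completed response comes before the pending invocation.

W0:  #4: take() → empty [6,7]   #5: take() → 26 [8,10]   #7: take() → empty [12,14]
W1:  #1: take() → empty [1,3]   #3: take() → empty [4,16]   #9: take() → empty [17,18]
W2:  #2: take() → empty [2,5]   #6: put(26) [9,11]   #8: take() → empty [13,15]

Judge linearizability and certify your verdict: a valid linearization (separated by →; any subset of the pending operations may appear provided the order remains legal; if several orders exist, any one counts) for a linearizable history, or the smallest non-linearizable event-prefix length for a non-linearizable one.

linearizable — witness: #1 → #2 → #3 → #4 → #6 → #5 → #7 → #8 → #9

1. #1 take() → empty, leaving queue <>
2. #2 take() → empty, leaving queue <>
3. #3 take() → empty, leaving queue <>
4. #4 take() → empty, leaving queue <>
5. #6 put(26), leaving queue <26>
6. #5 take() → 26, leaving queue <>
7. #7 take() → empty, leaving queue <>
8. #8 take() → empty, leaving queue <>
9. #9 take() → empty, leaving queue <>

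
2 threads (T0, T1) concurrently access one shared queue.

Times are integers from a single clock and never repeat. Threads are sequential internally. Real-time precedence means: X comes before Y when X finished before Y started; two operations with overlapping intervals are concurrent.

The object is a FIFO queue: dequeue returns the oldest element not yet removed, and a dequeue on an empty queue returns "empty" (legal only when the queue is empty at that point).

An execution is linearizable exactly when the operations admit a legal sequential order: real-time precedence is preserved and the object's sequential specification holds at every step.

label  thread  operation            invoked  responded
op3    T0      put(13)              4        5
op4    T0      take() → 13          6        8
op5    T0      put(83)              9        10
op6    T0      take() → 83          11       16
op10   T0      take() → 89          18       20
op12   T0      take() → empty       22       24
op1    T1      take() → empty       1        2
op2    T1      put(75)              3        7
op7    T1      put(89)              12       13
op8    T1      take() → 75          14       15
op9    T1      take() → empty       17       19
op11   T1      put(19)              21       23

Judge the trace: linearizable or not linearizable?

witness order: op1, op3, op2, op4, op5, op7, op8, op6, op10, op9, op12, op11
after step 1 (op1 take() → empty): queue <>
after step 2 (op3 put(13)): queue <13>
after step 3 (op2 put(75)): queue <13,75>
after step 4 (op4 take() → 13): queue <75>
after step 5 (op5 put(83)): queue <75,83>
after step 6 (op7 put(89)): queue <75,83,89>
after step 7 (op8 take() → 75): queue <83,89>
after step 8 (op6 take() → 83): queue <89>
after step 9 (op10 take() → 89): queue <>
after step 10 (op9 take() → empty): queue <>
after step 11 (op12 take() → empty): queue <>
after step 12 (op11 put(19)): queue <19>

linearizable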